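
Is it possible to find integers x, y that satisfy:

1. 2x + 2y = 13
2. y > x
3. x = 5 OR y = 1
No

Even the single constraint (2x + 2y = 13) is infeasible over the integers.

  - 2x + 2y = 13: every term on the left is divisible by 2, so the LHS ≡ 0 (mod 2), but the RHS 13 is not — no integer solution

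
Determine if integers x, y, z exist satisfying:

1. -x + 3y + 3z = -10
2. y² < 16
Yes

Take x = 10, y = 0, z = 0. Substituting into each constraint:
  (1) (-10) + 3(0) + 3(0) = -10 ✓
  (2) y² = (0)² = 0, and 0 < 16 ✓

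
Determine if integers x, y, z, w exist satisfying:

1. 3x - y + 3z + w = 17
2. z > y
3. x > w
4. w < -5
Yes

Take x = 0, y = 10, z = 11, w = -6. Substituting into each constraint:
  (1) 3(0) + (-10) + 3(11) + (-6) = 17 ✓
  (2) 11 > 10 ✓
  (3) 0 > -6 ✓
  (4) -6 < -5 ✓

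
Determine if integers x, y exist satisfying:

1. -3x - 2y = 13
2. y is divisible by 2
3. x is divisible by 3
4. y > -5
Yes

Take x = -3, y = -2. Substituting into each constraint:
  (1) -3(-3) - 2(-2) = 13 ✓
  (2) -2 = 2 × -1, remainder 0 ✓
  (3) -3 = 3 × -1, remainder 0 ✓
  (4) -2 > -5 ✓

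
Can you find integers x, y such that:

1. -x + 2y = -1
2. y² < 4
Yes

Take x = 1, y = 0. Substituting into each constraint:
  (1) (-1) + 2(0) = -1 ✓
  (2) y² = (0)² = 0, and 0 < 4 ✓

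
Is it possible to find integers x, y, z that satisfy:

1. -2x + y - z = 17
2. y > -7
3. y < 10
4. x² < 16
Yes

Take x = 0, y = 9, z = -8. Substituting into each constraint:
  (1) -2(0) + 9 + 8 = 17 ✓
  (2) 9 > -7 ✓
  (3) 9 < 10 ✓
  (4) x² = (0)² = 0, and 0 < 16 ✓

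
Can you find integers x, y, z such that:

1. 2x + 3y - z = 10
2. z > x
Yes

Take x = -1, y = 4, z = 0. Substituting into each constraint:
  (1) 2(-1) + 3(4) + 0 = 10 ✓
  (2) 0 > -1 ✓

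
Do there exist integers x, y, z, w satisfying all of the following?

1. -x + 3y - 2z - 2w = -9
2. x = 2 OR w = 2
Yes

Take x = 2, y = -3, z = -1, w = 0. Substituting into each constraint:
  (1) (-2) + 3(-3) - 2(-1) - 2(0) = -9 ✓
  (2) x = 2, target 2 ✓ (first branch holds)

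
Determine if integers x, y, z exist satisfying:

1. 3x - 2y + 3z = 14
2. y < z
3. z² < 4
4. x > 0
Yes

Take x = 4, y = -1, z = 0. Substituting into each constraint:
  (1) 3(4) - 2(-1) + 3(0) = 14 ✓
  (2) -1 < 0 ✓
  (3) z² = (0)² = 0, and 0 < 4 ✓
  (4) 4 > 0 ✓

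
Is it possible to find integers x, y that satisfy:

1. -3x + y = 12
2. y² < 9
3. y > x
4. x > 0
No

A contradictory subset is {-3x + y = 12, y² < 9, x > 0}. No integer assignment can satisfy these jointly:

  - -3x + y = 12: is a linear equation tying the variables together
  - y² < 9: restricts y to |y| ≤ 2
  - x > 0: bounds one variable relative to a constant

Range argument: with x ∈ [1, ∞], y ∈ [-2, 2], the left side of the equation is at most -1, but the right side is 12 > -1. No integer solution exists.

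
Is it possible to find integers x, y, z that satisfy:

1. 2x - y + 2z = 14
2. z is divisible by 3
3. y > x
Yes

Take x = 3, y = 4, z = 6. Substituting into each constraint:
  (1) 2(3) + (-4) + 2(6) = 14 ✓
  (2) 6 = 3 × 2, remainder 0 ✓
  (3) 4 > 3 ✓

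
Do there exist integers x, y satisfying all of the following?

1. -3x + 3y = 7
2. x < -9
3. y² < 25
No

Even the single constraint (-3x + 3y = 7) is infeasible over the integers.

  - -3x + 3y = 7: every term on the left is divisible by 3, so the LHS ≡ 0 (mod 3), but the RHS 7 is not — no integer solution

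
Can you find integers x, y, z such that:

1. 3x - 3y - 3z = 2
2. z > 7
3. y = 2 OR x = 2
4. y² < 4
No

Even the single constraint (3x - 3y - 3z = 2) is infeasible over the integers.

  - 3x - 3y - 3z = 2: every term on the left is divisible by 3, so the LHS ≡ 0 (mod 3), but the RHS 2 is not — no integer solution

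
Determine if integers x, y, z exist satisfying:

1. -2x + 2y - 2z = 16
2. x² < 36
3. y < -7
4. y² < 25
No

A contradictory subset is {y < -7, y² < 25}. No integer assignment can satisfy these jointly:

  - y < -7: bounds one variable relative to a constant
  - y² < 25: restricts y to |y| ≤ 4

Direct contradiction: the bounds on y require y ≥ -4 and y ≤ -8 simultaneously, which is empty.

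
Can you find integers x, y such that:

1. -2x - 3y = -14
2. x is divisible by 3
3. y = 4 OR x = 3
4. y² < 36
No

A contradictory subset is {-2x - 3y = -14, x is divisible by 3, y = 4 OR x = 3}. No integer assignment can satisfy these jointly:

  - -2x - 3y = -14: is a linear equation tying the variables together
  - x is divisible by 3: restricts x to multiples of 3
  - y = 4 OR x = 3: forces a choice: either y = 4 or x = 3

Modular obstruction: writing x = 3x', every remaining term of the linear equation is divisible by 3, so the left side is ≡ 0 (mod 3); but the right side -14 ≡ 1 (mod 3). No integers can satisfy it.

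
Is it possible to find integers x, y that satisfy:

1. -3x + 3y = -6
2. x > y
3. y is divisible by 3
Yes

Take x = 2, y = 0. Substituting into each constraint:
  (1) -3(2) + 3(0) = -6 ✓
  (2) 2 > 0 ✓
  (3) 0 = 3 × 0, remainder 0 ✓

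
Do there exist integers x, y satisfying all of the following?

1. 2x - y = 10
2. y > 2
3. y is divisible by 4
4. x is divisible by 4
No

A contradictory subset is {2x - y = 10, y is divisible by 4, x is divisible by 4}. No integer assignment can satisfy these jointly:

  - 2x - y = 10: is a linear equation tying the variables together
  - y is divisible by 4: restricts y to multiples of 4
  - x is divisible by 4: restricts x to multiples of 4

Modular obstruction: writing x = 4x' and writing y = 4y', every remaining term of the linear equation is divisible by 4, so the left side is ≡ 0 (mod 4); but the right side 10 ≡ 2 (mod 4). No integers can satisfy it.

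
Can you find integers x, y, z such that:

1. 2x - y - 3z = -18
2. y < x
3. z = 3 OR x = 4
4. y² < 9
Yes

Take x = 4, y = 2, z = 8. Substituting into each constraint:
  (1) 2(4) + (-2) - 3(8) = -18 ✓
  (2) 2 < 4 ✓
  (3) x = 4, target 4 ✓ (second branch holds)
  (4) y² = (2)² = 4, and 4 < 9 ✓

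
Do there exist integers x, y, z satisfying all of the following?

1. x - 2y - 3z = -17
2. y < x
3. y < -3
Yes

Take x = 0, y = -5, z = 9. Substituting into each constraint:
  (1) 0 - 2(-5) - 3(9) = -17 ✓
  (2) -5 < 0 ✓
  (3) -5 < -3 ✓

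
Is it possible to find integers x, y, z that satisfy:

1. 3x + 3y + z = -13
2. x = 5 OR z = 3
Yes

Take x = 5, y = 0, z = -28. Substituting into each constraint:
  (1) 3(5) + 3(0) + (-28) = -13 ✓
  (2) x = 5, target 5 ✓ (first branch holds)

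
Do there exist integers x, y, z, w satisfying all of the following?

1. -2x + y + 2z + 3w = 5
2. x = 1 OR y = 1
Yes

Take x = 1, y = -2, z = 0, w = 3. Substituting into each constraint:
  (1) -2(1) + (-2) + 2(0) + 3(3) = 5 ✓
  (2) x = 1, target 1 ✓ (first branch holds)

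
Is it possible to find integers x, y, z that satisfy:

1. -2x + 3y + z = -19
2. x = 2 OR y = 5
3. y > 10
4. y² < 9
No

A contradictory subset is {y > 10, y² < 9}. No integer assignment can satisfy these jointly:

  - y > 10: bounds one variable relative to a constant
  - y² < 9: restricts y to |y| ≤ 2

Direct contradiction: the bounds on y require y ≥ 11 and y ≤ 2 simultaneously, which is empty.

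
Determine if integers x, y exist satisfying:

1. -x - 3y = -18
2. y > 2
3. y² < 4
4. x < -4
No

A contradictory subset is {y > 2, y² < 4}. No integer assignment can satisfy these jointly:

  - y > 2: bounds one variable relative to a constant
  - y² < 4: restricts y to |y| ≤ 1

Direct contradiction: the bounds on y require y ≥ 3 and y ≤ 1 simultaneously, which is empty.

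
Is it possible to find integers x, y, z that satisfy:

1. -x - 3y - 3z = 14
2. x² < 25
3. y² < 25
Yes

Take x = 1, y = 0, z = -5. Substituting into each constraint:
  (1) (-1) - 3(0) - 3(-5) = 14 ✓
  (2) x² = (1)² = 1, and 1 < 25 ✓
  (3) y² = (0)² = 0, and 0 < 25 ✓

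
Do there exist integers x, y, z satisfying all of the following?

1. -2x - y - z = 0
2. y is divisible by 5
Yes

Take x = 0, y = 0, z = 0. Substituting into each constraint:
  (1) -2(0) + 0 + 0 = 0 ✓
  (2) 0 = 5 × 0, remainder 0 ✓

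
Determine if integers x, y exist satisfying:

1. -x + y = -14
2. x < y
No

The full constraint system is jointly infeasible over the integers. Each constraint and what it forces:

  - -x + y = -14: is a linear equation tying the variables together
  - x < y: bounds one variable relative to another variable

From the equation, x − y = 14, i.e. y − x = -14; but y > x requires y − x ≥ 1. Contradiction.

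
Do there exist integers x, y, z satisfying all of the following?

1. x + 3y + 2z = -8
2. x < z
Yes

Take x = -2, y = -2, z = 0. Substituting into each constraint:
  (1) (-2) + 3(-2) + 2(0) = -8 ✓
  (2) -2 < 0 ✓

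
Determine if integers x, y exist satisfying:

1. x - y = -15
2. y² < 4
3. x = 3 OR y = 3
No

The full constraint system is jointly infeasible over the integers. Each constraint and what it forces:

  - x - y = -15: is a linear equation tying the variables together
  - y² < 4: restricts y to |y| ≤ 1
  - x = 3 OR y = 3: forces a choice: either x = 3 or y = 3

Split on the disjunction (x = 3 OR y = 3):
  • If x = 3: the equation forces y = 18, but y² < 4 requires |y| ≤ 1.
  • If y = 3: this contradicts y² < 4, which requires |y| ≤ 1.
Both branches are infeasible, so the system has no integer solution.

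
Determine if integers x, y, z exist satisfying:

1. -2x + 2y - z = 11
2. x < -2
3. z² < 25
Yes

Take x = -3, y = 3, z = 1. Substituting into each constraint:
  (1) -2(-3) + 2(3) + (-1) = 11 ✓
  (2) -3 < -2 ✓
  (3) z² = (1)² = 1, and 1 < 25 ✓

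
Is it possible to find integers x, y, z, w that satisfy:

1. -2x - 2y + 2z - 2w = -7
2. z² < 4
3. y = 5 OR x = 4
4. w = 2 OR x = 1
No

Even the single constraint (-2x - 2y + 2z - 2w = -7) is infeasible over the integers.

  - -2x - 2y + 2z - 2w = -7: every term on the left is divisible by 2, so the LHS ≡ 0 (mod 2), but the RHS -7 is not — no integer solution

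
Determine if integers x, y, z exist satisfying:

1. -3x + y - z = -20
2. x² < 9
Yes

Take x = 0, y = -20, z = 0. Substituting into each constraint:
  (1) -3(0) + (-20) + 0 = -20 ✓
  (2) x² = (0)² = 0, and 0 < 9 ✓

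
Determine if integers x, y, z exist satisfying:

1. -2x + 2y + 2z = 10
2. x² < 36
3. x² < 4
Yes

Take x = 0, y = 0, z = 5. Substituting into each constraint:
  (1) -2(0) + 2(0) + 2(5) = 10 ✓
  (2) x² = (0)² = 0, and 0 < 36 ✓
  (3) x² = (0)² = 0, and 0 < 4 ✓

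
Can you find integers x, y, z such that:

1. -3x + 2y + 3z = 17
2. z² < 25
Yes

Take x = 0, y = 7, z = 1. Substituting into each constraint:
  (1) -3(0) + 2(7) + 3(1) = 17 ✓
  (2) z² = (1)² = 1, and 1 < 25 ✓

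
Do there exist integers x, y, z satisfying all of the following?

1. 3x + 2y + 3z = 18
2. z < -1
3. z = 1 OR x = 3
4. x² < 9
No

A contradictory subset is {z < -1, z = 1 OR x = 3, x² < 9}. No integer assignment can satisfy these jointly:

  - z < -1: bounds one variable relative to a constant
  - z = 1 OR x = 3: forces a choice: either z = 1 or x = 3
  - x² < 9: restricts x to |x| ≤ 2

Split on the disjunction (z = 1 OR x = 3):
  • If z = 1: this contradicts the bound z ≤ -2.
  • If x = 3: this contradicts x² < 9, which requires |x| ≤ 2.
Both branches are infeasible, so the system has no integer solution.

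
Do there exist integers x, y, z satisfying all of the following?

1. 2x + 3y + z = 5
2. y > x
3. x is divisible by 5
Yes

Take x = 0, y = 1, z = 2. Substituting into each constraint:
  (1) 2(0) + 3(1) + 2 = 5 ✓
  (2) 1 > 0 ✓
  (3) 0 = 5 × 0, remainder 0 ✓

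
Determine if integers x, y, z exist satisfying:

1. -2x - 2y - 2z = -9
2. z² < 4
No

Even the single constraint (-2x - 2y - 2z = -9) is infeasible over the integers.

  - -2x - 2y - 2z = -9: every term on the left is divisible by 2, so the LHS ≡ 0 (mod 2), but the RHS -9 is not — no integer solution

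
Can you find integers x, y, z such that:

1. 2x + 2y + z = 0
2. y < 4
Yes

Take x = 0, y = 0, z = 0. Substituting into each constraint:
  (1) 2(0) + 2(0) + 0 = 0 ✓
  (2) 0 < 4 ✓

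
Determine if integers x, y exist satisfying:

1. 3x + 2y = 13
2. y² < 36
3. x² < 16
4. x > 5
No

A contradictory subset is {x² < 16, x > 5}. No integer assignment can satisfy these jointly:

  - x² < 16: restricts x to |x| ≤ 3
  - x > 5: bounds one variable relative to a constant

Direct contradiction: the bounds on x require x ≥ 6 and x ≤ 3 simultaneously, which is empty.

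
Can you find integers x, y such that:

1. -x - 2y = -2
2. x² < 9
Yes

Take x = 0, y = 1. Substituting into each constraint:
  (1) 0 - 2(1) = -2 ✓
  (2) x² = (0)² = 0, and 0 < 9 ✓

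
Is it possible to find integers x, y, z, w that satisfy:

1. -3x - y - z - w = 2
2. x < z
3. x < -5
Yes

Take x = -6, y = 0, z = 0, w = 16. Substituting into each constraint:
  (1) -3(-6) + 0 + 0 + (-16) = 2 ✓
  (2) -6 < 0 ✓
  (3) -6 < -5 ✓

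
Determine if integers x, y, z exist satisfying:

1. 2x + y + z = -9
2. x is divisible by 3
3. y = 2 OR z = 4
Yes

Take x = 0, y = -13, z = 4. Substituting into each constraint:
  (1) 2(0) + (-13) + 4 = -9 ✓
  (2) 0 = 3 × 0, remainder 0 ✓
  (3) z = 4, target 4 ✓ (second branch holds)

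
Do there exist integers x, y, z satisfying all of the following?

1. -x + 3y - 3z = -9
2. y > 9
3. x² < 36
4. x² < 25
Yes

Take x = 0, y = 10, z = 13. Substituting into each constraint:
  (1) 0 + 3(10) - 3(13) = -9 ✓
  (2) 10 > 9 ✓
  (3) x² = (0)² = 0, and 0 < 36 ✓
  (4) x² = (0)² = 0, and 0 < 25 ✓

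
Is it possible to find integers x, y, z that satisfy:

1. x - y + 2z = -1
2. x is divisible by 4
Yes

Take x = 0, y = 1, z = 0. Substituting into each constraint:
  (1) 0 + (-1) + 2(0) = -1 ✓
  (2) 0 = 4 × 0, remainder 0 ✓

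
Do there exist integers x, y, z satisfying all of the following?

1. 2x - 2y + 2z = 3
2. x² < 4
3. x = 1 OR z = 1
No

Even the single constraint (2x - 2y + 2z = 3) is infeasible over the integers.

  - 2x - 2y + 2z = 3: every term on the left is divisible by 2, so the LHS ≡ 0 (mod 2), but the RHS 3 is not — no integer solution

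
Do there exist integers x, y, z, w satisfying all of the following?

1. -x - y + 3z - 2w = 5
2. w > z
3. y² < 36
Yes

Take x = -8, y = 0, z = -1, w = 0. Substituting into each constraint:
  (1) 8 + 0 + 3(-1) - 2(0) = 5 ✓
  (2) 0 > -1 ✓
  (3) y² = (0)² = 0, and 0 < 36 ✓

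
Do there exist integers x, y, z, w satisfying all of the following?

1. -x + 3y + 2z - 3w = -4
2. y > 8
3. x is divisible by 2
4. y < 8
No

A contradictory subset is {y > 8, y < 8}. No integer assignment can satisfy these jointly:

  - y > 8: bounds one variable relative to a constant
  - y < 8: bounds one variable relative to a constant

Direct contradiction: the bounds on y require y ≥ 9 and y ≤ 7 simultaneously, which is empty.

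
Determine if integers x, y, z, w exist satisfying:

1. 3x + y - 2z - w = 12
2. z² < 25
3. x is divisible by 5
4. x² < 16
Yes

Take x = 0, y = 0, z = 0, w = -12. Substituting into each constraint:
  (1) 3(0) + 0 - 2(0) + 12 = 12 ✓
  (2) z² = (0)² = 0, and 0 < 25 ✓
  (3) 0 = 5 × 0, remainder 0 ✓
  (4) x² = (0)² = 0, and 0 < 16 ✓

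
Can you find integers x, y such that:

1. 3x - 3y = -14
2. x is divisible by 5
No

Even the single constraint (3x - 3y = -14) is infeasible over the integers.

  - 3x - 3y = -14: every term on the left is divisible by 3, so the LHS ≡ 0 (mod 3), but the RHS -14 is not — no integer solution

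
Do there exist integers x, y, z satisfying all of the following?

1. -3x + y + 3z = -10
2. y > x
Yes

Take x = 1, y = 2, z = -3. Substituting into each constraint:
  (1) -3(1) + 2 + 3(-3) = -10 ✓
  (2) 2 > 1 ✓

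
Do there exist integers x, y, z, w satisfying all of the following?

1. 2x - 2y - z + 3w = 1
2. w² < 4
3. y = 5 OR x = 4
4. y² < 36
Yes

Take x = 3, y = 5, z = -8, w = -1. Substituting into each constraint:
  (1) 2(3) - 2(5) + 8 + 3(-1) = 1 ✓
  (2) w² = (-1)² = 1, and 1 < 4 ✓
  (3) y = 5, target 5 ✓ (first branch holds)
  (4) y² = (5)² = 25, and 25 < 36 ✓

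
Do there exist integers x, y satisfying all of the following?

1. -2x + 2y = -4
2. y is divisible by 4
Yes

Take x = 2, y = 0. Substituting into each constraint:
  (1) -2(2) + 2(0) = -4 ✓
  (2) 0 = 4 × 0, remainder 0 ✓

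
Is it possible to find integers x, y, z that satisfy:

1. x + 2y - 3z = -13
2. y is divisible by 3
Yes

Take x = 2, y = 0, z = 5. Substituting into each constraint:
  (1) 2 + 2(0) - 3(5) = -13 ✓
  (2) 0 = 3 × 0, remainder 0 ✓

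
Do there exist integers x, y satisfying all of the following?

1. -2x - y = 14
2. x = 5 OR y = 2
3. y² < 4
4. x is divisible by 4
No

A contradictory subset is {x = 5 OR y = 2, y² < 4, x is divisible by 4}. No integer assignment can satisfy these jointly:

  - x = 5 OR y = 2: forces a choice: either x = 5 or y = 2
  - y² < 4: restricts y to |y| ≤ 1
  - x is divisible by 4: restricts x to multiples of 4

Split on the disjunction (x = 5 OR y = 2):
  • If x = 5: this contradicts the divisibility constraint — 5 is not a multiple of 4.
  • If y = 2: this contradicts y² < 4, which requires |y| ≤ 1.
Both branches are infeasible, so the system has no integer solution.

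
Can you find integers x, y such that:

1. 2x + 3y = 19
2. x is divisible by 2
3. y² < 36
Yes

Take x = 2, y = 5. Substituting into each constraint:
  (1) 2(2) + 3(5) = 19 ✓
  (2) 2 = 2 × 1, remainder 0 ✓
  (3) y² = (5)² = 25, and 25 < 36 ✓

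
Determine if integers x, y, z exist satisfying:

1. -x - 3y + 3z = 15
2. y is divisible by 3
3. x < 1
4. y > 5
Yes

Take x = 0, y = 6, z = 11. Substituting into each constraint:
  (1) 0 - 3(6) + 3(11) = 15 ✓
  (2) 6 = 3 × 2, remainder 0 ✓
  (3) 0 < 1 ✓
  (4) 6 > 5 ✓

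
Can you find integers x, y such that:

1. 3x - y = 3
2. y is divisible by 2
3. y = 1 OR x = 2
No

The full constraint system is jointly infeasible over the integers. Each constraint and what it forces:

  - 3x - y = 3: is a linear equation tying the variables together
  - y is divisible by 2: restricts y to multiples of 2
  - y = 1 OR x = 2: forces a choice: either y = 1 or x = 2

Split on the disjunction (y = 1 OR x = 2):
  • If y = 1: this contradicts the divisibility constraint — 1 is not a multiple of 2.
  • If x = 2: with x = 2, writing y = 2y', every remaining term of the linear equation is divisible by 2, so the left side is ≡ 0 (mod 2); but the right side -3 ≡ 1 (mod 2). No integers can satisfy it.
Both branches are infeasible, so the system has no integer solution.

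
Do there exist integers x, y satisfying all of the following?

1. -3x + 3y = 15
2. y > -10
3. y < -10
No

A contradictory subset is {y > -10, y < -10}. No integer assignment can satisfy these jointly:

  - y > -10: bounds one variable relative to a constant
  - y < -10: bounds one variable relative to a constant

Direct contradiction: the bounds on y require y ≥ -9 and y ≤ -11 simultaneously, which is empty.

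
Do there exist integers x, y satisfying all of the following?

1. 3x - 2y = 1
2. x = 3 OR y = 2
Yes

Take x = 3, y = 4. Substituting into each constraint:
  (1) 3(3) - 2(4) = 1 ✓
  (2) x = 3, target 3 ✓ (first branch holds)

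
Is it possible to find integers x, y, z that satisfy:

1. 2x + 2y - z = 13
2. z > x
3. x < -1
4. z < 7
Yes

Take x = -2, y = 9, z = 1. Substituting into each constraint:
  (1) 2(-2) + 2(9) + (-1) = 13 ✓
  (2) 1 > -2 ✓
  (3) -2 < -1 ✓
  (4) 1 < 7 ✓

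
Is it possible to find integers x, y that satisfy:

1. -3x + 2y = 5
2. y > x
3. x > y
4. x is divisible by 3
No

A contradictory subset is {y > x, x > y}. No integer assignment can satisfy these jointly:

  - y > x: bounds one variable relative to another variable
  - x > y: bounds one variable relative to another variable

Direct contradiction: y > x and x > y cannot both hold.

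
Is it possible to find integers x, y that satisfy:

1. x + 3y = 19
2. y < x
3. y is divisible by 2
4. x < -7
No

A contradictory subset is {x + 3y = 19, y < x, x < -7}. No integer assignment can satisfy these jointly:

  - x + 3y = 19: is a linear equation tying the variables together
  - y < x: bounds one variable relative to another variable
  - x < -7: bounds one variable relative to a constant

Propagating the comparison: y < x and x ≤ -8 give y ≤ -9. Range argument: with x ∈ [−∞, -8], y ∈ [−∞, -9], the left side of the equation is at most -35, but the right side is 19 > -35. No integer solution exists.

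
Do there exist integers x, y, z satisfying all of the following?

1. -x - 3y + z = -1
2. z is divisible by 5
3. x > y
Yes

Take x = 1, y = 0, z = 0. Substituting into each constraint:
  (1) (-1) - 3(0) + 0 = -1 ✓
  (2) 0 = 5 × 0, remainder 0 ✓
  (3) 1 > 0 ✓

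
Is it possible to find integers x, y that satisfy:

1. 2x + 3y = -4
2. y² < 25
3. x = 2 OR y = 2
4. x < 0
Yes

Take x = -5, y = 2. Substituting into each constraint:
  (1) 2(-5) + 3(2) = -4 ✓
  (2) y² = (2)² = 4, and 4 < 25 ✓
  (3) y = 2, target 2 ✓ (second branch holds)
  (4) -5 < 0 ✓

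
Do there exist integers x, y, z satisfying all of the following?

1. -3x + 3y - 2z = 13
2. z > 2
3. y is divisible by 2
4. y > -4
Yes

Take x = -7, y = 0, z = 4. Substituting into each constraint:
  (1) -3(-7) + 3(0) - 2(4) = 13 ✓
  (2) 4 > 2 ✓
  (3) 0 = 2 × 0, remainder 0 ✓
  (4) 0 > -4 ✓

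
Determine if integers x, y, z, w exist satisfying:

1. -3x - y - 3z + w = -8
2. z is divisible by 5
Yes

Take x = 3, y = 0, z = 0, w = 1. Substituting into each constraint:
  (1) -3(3) + 0 - 3(0) + 1 = -8 ✓
  (2) 0 = 5 × 0, remainder 0 ✓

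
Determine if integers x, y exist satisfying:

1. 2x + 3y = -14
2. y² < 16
Yes

Take x = -7, y = 0. Substituting into each constraint:
  (1) 2(-7) + 3(0) = -14 ✓
  (2) y² = (0)² = 0, and 0 < 16 ✓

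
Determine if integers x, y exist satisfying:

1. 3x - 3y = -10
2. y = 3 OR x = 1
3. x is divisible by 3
No

Even the single constraint (3x - 3y = -10) is infeasible over the integers.

  - 3x - 3y = -10: every term on the left is divisible by 3, so the LHS ≡ 0 (mod 3), but the RHS -10 is not — no integer solution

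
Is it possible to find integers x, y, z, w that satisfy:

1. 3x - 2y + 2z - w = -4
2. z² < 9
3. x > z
Yes

Take x = 0, y = 1, z = -1, w = 0. Substituting into each constraint:
  (1) 3(0) - 2(1) + 2(-1) + 0 = -4 ✓
  (2) z² = (-1)² = 1, and 1 < 9 ✓
  (3) 0 > -1 ✓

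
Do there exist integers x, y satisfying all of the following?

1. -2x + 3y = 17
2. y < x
Yes

Take x = 20, y = 19. Substituting into each constraint:
  (1) -2(20) + 3(19) = 17 ✓
  (2) 19 < 20 ✓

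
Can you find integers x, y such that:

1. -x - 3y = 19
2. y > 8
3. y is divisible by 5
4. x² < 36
No

A contradictory subset is {-x - 3y = 19, y > 8, x² < 36}. No integer assignment can satisfy these jointly:

  - -x - 3y = 19: is a linear equation tying the variables together
  - y > 8: bounds one variable relative to a constant
  - x² < 36: restricts x to |x| ≤ 5

Range argument: with x ∈ [-5, 5], y ∈ [9, ∞], the left side of the equation is at most -22, but the right side is 19 > -22. No integer solution exists.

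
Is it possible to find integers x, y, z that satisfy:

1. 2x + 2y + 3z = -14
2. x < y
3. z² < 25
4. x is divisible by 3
Yes

Take x = -6, y = -4, z = 2. Substituting into each constraint:
  (1) 2(-6) + 2(-4) + 3(2) = -14 ✓
  (2) -6 < -4 ✓
  (3) z² = (2)² = 4, and 4 < 25 ✓
  (4) -6 = 3 × -2, remainder 0 ✓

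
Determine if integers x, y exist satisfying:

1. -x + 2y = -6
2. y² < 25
Yes

Take x = 6, y = 0. Substituting into each constraint:
  (1) (-6) + 2(0) = -6 ✓
  (2) y² = (0)² = 0, and 0 < 25 ✓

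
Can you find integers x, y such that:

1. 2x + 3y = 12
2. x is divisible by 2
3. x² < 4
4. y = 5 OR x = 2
No

A contradictory subset is {2x + 3y = 12, x² < 4, y = 5 OR x = 2}. No integer assignment can satisfy these jointly:

  - 2x + 3y = 12: is a linear equation tying the variables together
  - x² < 4: restricts x to |x| ≤ 1
  - y = 5 OR x = 2: forces a choice: either y = 5 or x = 2

Split on the disjunction (y = 5 OR x = 2):
  • If y = 5: with y = 5, every remaining term of the linear equation is divisible by 2, so the left side is ≡ 0 (mod 2); but the right side -3 ≡ 1 (mod 2). No integers can satisfy it.
  • If x = 2: this contradicts x² < 4, which requires |x| ≤ 1.
Both branches are infeasible, so the system has no integer solution.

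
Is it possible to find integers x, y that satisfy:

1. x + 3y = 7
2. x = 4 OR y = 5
Yes

Take x = 4, y = 1. Substituting into each constraint:
  (1) 4 + 3(1) = 7 ✓
  (2) x = 4, target 4 ✓ (first branch holds)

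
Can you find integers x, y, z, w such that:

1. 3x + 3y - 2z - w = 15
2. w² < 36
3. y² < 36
Yes

Take x = 5, y = 0, z = 0, w = 0. Substituting into each constraint:
  (1) 3(5) + 3(0) - 2(0) + 0 = 15 ✓
  (2) w² = (0)² = 0, and 0 < 36 ✓
  (3) y² = (0)² = 0, and 0 < 36 ✓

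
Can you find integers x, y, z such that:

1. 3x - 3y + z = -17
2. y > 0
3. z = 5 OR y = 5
Yes

Take x = 0, y = 5, z = -2. Substituting into each constraint:
  (1) 3(0) - 3(5) + (-2) = -17 ✓
  (2) 5 > 0 ✓
  (3) y = 5, target 5 ✓ (second branch holds)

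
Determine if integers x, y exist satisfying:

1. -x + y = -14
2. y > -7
Yes

Take x = 14, y = 0. Substituting into each constraint:
  (1) (-14) + 0 = -14 ✓
  (2) 0 > -7 ✓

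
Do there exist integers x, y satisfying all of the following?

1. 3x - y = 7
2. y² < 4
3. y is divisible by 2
No

The full constraint system is jointly infeasible over the integers. Each constraint and what it forces:

  - 3x - y = 7: is a linear equation tying the variables together
  - y² < 4: restricts y to |y| ≤ 1
  - y is divisible by 2: restricts y to multiples of 2

The bounds confine y to {0} with 2 | y. For each value, substitute into the equation:
  • y = 0: the equation gives 3x = 7, so x would not be an integer.
Every case fails, so no integer solution exists.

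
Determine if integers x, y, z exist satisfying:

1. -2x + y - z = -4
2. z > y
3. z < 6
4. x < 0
Yes

Take x = -1, y = -6, z = 0. Substituting into each constraint:
  (1) -2(-1) + (-6) + 0 = -4 ✓
  (2) 0 > -6 ✓
  (3) 0 < 6 ✓
  (4) -1 < 0 ✓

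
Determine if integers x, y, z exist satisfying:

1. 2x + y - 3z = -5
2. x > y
Yes

Take x = 0, y = -2, z = 1. Substituting into each constraint:
  (1) 2(0) + (-2) - 3(1) = -5 ✓
  (2) 0 > -2 ✓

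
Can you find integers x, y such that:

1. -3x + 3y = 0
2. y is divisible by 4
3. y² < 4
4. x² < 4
Yes

Take x = 0, y = 0. Substituting into each constraint:
  (1) -3(0) + 3(0) = 0 ✓
  (2) 0 = 4 × 0, remainder 0 ✓
  (3) y² = (0)² = 0, and 0 < 4 ✓
  (4) x² = (0)² = 0, and 0 < 4 ✓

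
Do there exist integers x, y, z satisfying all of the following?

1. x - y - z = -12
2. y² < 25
Yes

Take x = 0, y = 0, z = 12. Substituting into each constraint:
  (1) 0 + 0 + (-12) = -12 ✓
  (2) y² = (0)² = 0, and 0 < 25 ✓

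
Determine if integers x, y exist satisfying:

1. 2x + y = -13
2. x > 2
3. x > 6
Yes

Take x = 7, y = -27. Substituting into each constraint:
  (1) 2(7) + (-27) = -13 ✓
  (2) 7 > 2 ✓
  (3) 7 > 6 ✓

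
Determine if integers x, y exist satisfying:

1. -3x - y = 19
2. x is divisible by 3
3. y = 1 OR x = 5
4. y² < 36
No

A contradictory subset is {-3x - y = 19, x is divisible by 3, y = 1 OR x = 5}. No integer assignment can satisfy these jointly:

  - -3x - y = 19: is a linear equation tying the variables together
  - x is divisible by 3: restricts x to multiples of 3
  - y = 1 OR x = 5: forces a choice: either y = 1 or x = 5

Split on the disjunction (y = 1 OR x = 5):
  • If y = 1: with y = 1, writing x = 3x', every remaining term of the linear equation is divisible by 9, so the left side is ≡ 0 (mod 9); but the right side 20 ≡ 2 (mod 9). No integers can satisfy it.
  • If x = 5: this contradicts the divisibility constraint — 5 is not a multiple of 3.
Both branches are infeasible, so the system has no integer solution.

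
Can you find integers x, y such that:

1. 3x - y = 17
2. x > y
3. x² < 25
Yes

Take x = 0, y = -17. Substituting into each constraint:
  (1) 3(0) + 17 = 17 ✓
  (2) 0 > -17 ✓
  (3) x² = (0)² = 0, and 0 < 25 ✓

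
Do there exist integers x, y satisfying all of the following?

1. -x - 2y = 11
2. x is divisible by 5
Yes

Take x = -15, y = 2. Substituting into each constraint:
  (1) 15 - 2(2) = 11 ✓
  (2) -15 = 5 × -3, remainder 0 ✓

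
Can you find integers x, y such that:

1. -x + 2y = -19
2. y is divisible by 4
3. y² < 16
Yes

Take x = 19, y = 0. Substituting into each constraint:
  (1) (-19) + 2(0) = -19 ✓
  (2) 0 = 4 × 0, remainder 0 ✓
  (3) y² = (0)² = 0, and 0 < 16 ✓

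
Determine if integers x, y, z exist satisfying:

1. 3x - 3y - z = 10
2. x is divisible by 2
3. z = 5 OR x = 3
Yes

Take x = 0, y = -5, z = 5. Substituting into each constraint:
  (1) 3(0) - 3(-5) + (-5) = 10 ✓
  (2) 0 = 2 × 0, remainder 0 ✓
  (3) z = 5, target 5 ✓ (first branch holds)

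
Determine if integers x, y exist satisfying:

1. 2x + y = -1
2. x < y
Yes

Take x = -1, y = 1. Substituting into each constraint:
  (1) 2(-1) + 1 = -1 ✓
  (2) -1 < 1 ✓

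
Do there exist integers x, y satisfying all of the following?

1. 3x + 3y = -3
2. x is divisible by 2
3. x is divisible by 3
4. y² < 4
Yes

Take x = 0, y = -1. Substituting into each constraint:
  (1) 3(0) + 3(-1) = -3 ✓
  (2) 0 = 2 × 0, remainder 0 ✓
  (3) 0 = 3 × 0, remainder 0 ✓
  (4) y² = (-1)² = 1, and 1 < 4 ✓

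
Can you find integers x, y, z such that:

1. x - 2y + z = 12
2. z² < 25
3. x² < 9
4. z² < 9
Yes

Take x = 0, y = -6, z = 0. Substituting into each constraint:
  (1) 0 - 2(-6) + 0 = 12 ✓
  (2) z² = (0)² = 0, and 0 < 25 ✓
  (3) x² = (0)² = 0, and 0 < 9 ✓
  (4) z² = (0)² = 0, and 0 < 9 ✓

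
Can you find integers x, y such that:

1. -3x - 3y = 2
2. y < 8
No

Even the single constraint (-3x - 3y = 2) is infeasible over the integers.

  - -3x - 3y = 2: every term on the left is divisible by 3, so the LHS ≡ 0 (mod 3), but the RHS 2 is not — no integer solution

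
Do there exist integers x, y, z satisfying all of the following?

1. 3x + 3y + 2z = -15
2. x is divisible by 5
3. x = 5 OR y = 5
Yes

Take x = 5, y = -10, z = 0. Substituting into each constraint:
  (1) 3(5) + 3(-10) + 2(0) = -15 ✓
  (2) 5 = 5 × 1, remainder 0 ✓
  (3) x = 5, target 5 ✓ (first branch holds)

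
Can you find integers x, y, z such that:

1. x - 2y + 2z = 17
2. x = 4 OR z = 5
Yes

Take x = 7, y = 0, z = 5. Substituting into each constraint:
  (1) 7 - 2(0) + 2(5) = 17 ✓
  (2) z = 5, target 5 ✓ (second branch holds)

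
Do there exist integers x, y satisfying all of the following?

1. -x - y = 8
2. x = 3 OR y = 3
Yes

Take x = 3, y = -11. Substituting into each constraint:
  (1) (-3) + 11 = 8 ✓
  (2) x = 3, target 3 ✓ (first branch holds)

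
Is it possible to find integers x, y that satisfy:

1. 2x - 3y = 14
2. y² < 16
Yes

Take x = 7, y = 0. Substituting into each constraint:
  (1) 2(7) - 3(0) = 14 ✓
  (2) y² = (0)² = 0, and 0 < 16 ✓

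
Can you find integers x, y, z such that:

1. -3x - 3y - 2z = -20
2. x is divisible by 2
Yes

Take x = 0, y = 0, z = 10. Substituting into each constraint:
  (1) -3(0) - 3(0) - 2(10) = -20 ✓
  (2) 0 = 2 × 0, remainder 0 ✓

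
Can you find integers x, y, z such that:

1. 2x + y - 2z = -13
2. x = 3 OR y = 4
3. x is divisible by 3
Yes

Take x = 3, y = -19, z = 0. Substituting into each constraint:
  (1) 2(3) + (-19) - 2(0) = -13 ✓
  (2) x = 3, target 3 ✓ (first branch holds)
  (3) 3 = 3 × 1, remainder 0 ✓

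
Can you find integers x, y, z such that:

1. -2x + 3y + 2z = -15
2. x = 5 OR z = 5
Yes

Take x = 2, y = -7, z = 5. Substituting into each constraint:
  (1) -2(2) + 3(-7) + 2(5) = -15 ✓
  (2) z = 5, target 5 ✓ (second branch holds)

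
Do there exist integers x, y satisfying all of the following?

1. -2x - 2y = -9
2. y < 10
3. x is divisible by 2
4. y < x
No

Even the single constraint (-2x - 2y = -9) is infeasible over the integers.

  - -2x - 2y = -9: every term on the left is divisible by 2, so the LHS ≡ 0 (mod 2), but the RHS -9 is not — no integer solution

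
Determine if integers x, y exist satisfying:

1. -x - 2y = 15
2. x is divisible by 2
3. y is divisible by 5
No

A contradictory subset is {-x - 2y = 15, x is divisible by 2}. No integer assignment can satisfy these jointly:

  - -x - 2y = 15: is a linear equation tying the variables together
  - x is divisible by 2: restricts x to multiples of 2

Modular obstruction: writing x = 2x', every remaining term of the linear equation is divisible by 2, so the left side is ≡ 0 (mod 2); but the right side 15 ≡ 1 (mod 2). No integers can satisfy it.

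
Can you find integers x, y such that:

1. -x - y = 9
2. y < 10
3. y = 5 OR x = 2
Yes

Take x = 2, y = -11. Substituting into each constraint:
  (1) (-2) + 11 = 9 ✓
  (2) -11 < 10 ✓
  (3) x = 2, target 2 ✓ (second branch holds)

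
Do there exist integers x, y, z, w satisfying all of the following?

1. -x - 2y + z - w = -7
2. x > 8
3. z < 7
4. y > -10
Yes

Take x = 9, y = 0, z = 2, w = 0. Substituting into each constraint:
  (1) (-9) - 2(0) + 2 + 0 = -7 ✓
  (2) 9 > 8 ✓
  (3) 2 < 7 ✓
  (4) 0 > -10 ✓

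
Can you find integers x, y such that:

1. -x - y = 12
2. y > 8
Yes

Take x = -21, y = 9. Substituting into each constraint:
  (1) 21 + (-9) = 12 ✓
  (2) 9 > 8 ✓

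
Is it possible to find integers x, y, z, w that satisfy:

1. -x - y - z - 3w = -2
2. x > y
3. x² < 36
Yes

Take x = 1, y = 0, z = 1, w = 0. Substituting into each constraint:
  (1) (-1) + 0 + (-1) - 3(0) = -2 ✓
  (2) 1 > 0 ✓
  (3) x² = (1)² = 1, and 1 < 36 ✓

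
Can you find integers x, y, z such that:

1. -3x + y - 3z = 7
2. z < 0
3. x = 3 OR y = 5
Yes

Take x = 3, y = 1, z = -5. Substituting into each constraint:
  (1) -3(3) + 1 - 3(-5) = 7 ✓
  (2) -5 < 0 ✓
  (3) x = 3, target 3 ✓ (first branch holds)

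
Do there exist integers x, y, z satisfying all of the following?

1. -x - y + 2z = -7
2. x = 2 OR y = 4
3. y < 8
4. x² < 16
Yes

Take x = 3, y = 4, z = 0. Substituting into each constraint:
  (1) (-3) + (-4) + 2(0) = -7 ✓
  (2) y = 4, target 4 ✓ (second branch holds)
  (3) 4 < 8 ✓
  (4) x² = (3)² = 9, and 9 < 16 ✓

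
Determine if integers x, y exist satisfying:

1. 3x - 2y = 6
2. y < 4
Yes

Take x = 0, y = -3. Substituting into each constraint:
  (1) 3(0) - 2(-3) = 6 ✓
  (2) -3 < 4 ✓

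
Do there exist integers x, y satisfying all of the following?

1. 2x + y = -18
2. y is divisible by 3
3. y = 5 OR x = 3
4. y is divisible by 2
Yes

Take x = 3, y = -24. Substituting into each constraint:
  (1) 2(3) + (-24) = -18 ✓
  (2) -24 = 3 × -8, remainder 0 ✓
  (3) x = 3, target 3 ✓ (second branch holds)
  (4) -24 = 2 × -12, remainder 0 ✓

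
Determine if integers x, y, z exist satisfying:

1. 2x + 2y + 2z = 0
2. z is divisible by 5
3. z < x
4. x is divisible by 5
Yes

Take x = 5, y = -5, z = 0. Substituting into each constraint:
  (1) 2(5) + 2(-5) + 2(0) = 0 ✓
  (2) 0 = 5 × 0, remainder 0 ✓
  (3) 0 < 5 ✓
  (4) 5 = 5 × 1, remainder 0 ✓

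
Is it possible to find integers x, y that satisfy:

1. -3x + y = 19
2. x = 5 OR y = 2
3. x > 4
Yes

Take x = 5, y = 34. Substituting into each constraint:
  (1) -3(5) + 34 = 19 ✓
  (2) x = 5, target 5 ✓ (first branch holds)
  (3) 5 > 4 ✓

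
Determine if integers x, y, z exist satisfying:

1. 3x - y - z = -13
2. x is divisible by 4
Yes

Take x = 0, y = 13, z = 0. Substituting into each constraint:
  (1) 3(0) + (-13) + 0 = -13 ✓
  (2) 0 = 4 × 0, remainder 0 ✓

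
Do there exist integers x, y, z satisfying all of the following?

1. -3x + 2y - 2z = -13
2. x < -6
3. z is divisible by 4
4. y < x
Yes

Take x = -7, y = -17, z = 0. Substituting into each constraint:
  (1) -3(-7) + 2(-17) - 2(0) = -13 ✓
  (2) -7 < -6 ✓
  (3) 0 = 4 × 0, remainder 0 ✓
  (4) -17 < -7 ✓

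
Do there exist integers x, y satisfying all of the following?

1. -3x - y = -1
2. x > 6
Yes

Take x = 7, y = -20. Substituting into each constraint:
  (1) -3(7) + 20 = -1 ✓
  (2) 7 > 6 ✓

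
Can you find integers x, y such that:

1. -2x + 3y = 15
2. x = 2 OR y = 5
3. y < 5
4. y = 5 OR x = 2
No

A contradictory subset is {-2x + 3y = 15, x = 2 OR y = 5, y < 5}. No integer assignment can satisfy these jointly:

  - -2x + 3y = 15: is a linear equation tying the variables together
  - x = 2 OR y = 5: forces a choice: either x = 2 or y = 5
  - y < 5: bounds one variable relative to a constant

Split on the disjunction (x = 2 OR y = 5):
  • If x = 2: with x = 2, every remaining term of the linear equation is divisible by 3, so the left side is ≡ 0 (mod 3); but the right side 19 ≡ 1 (mod 3). No integers can satisfy it.
  • If y = 5: this contradicts the bound y ≤ 4.
Both branches are infeasible, so the system has no integer solution.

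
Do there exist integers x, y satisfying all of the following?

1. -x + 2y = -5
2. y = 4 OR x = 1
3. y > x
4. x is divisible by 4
No

A contradictory subset is {-x + 2y = -5, y = 4 OR x = 1, y > x}. No integer assignment can satisfy these jointly:

  - -x + 2y = -5: is a linear equation tying the variables together
  - y = 4 OR x = 1: forces a choice: either y = 4 or x = 1
  - y > x: bounds one variable relative to another variable

Split on the disjunction (y = 4 OR x = 1):
  • If y = 4: the equation forces x = 13, giving (y, x) = (4, 13), which violates y > x.
  • If x = 1: the equation forces y = -2, giving (x, y) = (1, -2), which violates y > x.
Both branches are infeasible, so the system has no integer solution.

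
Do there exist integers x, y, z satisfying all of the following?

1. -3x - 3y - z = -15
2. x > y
Yes

Take x = 0, y = -1, z = 18. Substituting into each constraint:
  (1) -3(0) - 3(-1) + (-18) = -15 ✓
  (2) 0 > -1 ✓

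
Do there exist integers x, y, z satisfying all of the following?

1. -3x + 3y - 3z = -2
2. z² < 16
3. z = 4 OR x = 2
No

Even the single constraint (-3x + 3y - 3z = -2) is infeasible over the integers.

  - -3x + 3y - 3z = -2: every term on the left is divisible by 3, so the LHS ≡ 0 (mod 3), but the RHS -2 is not — no integer solution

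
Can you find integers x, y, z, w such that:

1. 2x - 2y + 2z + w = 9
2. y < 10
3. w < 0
Yes

Take x = 0, y = 0, z = 5, w = -1. Substituting into each constraint:
  (1) 2(0) - 2(0) + 2(5) + (-1) = 9 ✓
  (2) 0 < 10 ✓
  (3) -1 < 0 ✓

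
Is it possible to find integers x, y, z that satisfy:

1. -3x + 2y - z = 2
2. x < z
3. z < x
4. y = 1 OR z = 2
No

A contradictory subset is {x < z, z < x}. No integer assignment can satisfy these jointly:

  - x < z: bounds one variable relative to another variable
  - z < x: bounds one variable relative to another variable

Direct contradiction: z > x and x > z cannot both hold.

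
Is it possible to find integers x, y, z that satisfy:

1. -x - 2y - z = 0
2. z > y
Yes

Take x = 2, y = -1, z = 0. Substituting into each constraint:
  (1) (-2) - 2(-1) + 0 = 0 ✓
  (2) 0 > -1 ✓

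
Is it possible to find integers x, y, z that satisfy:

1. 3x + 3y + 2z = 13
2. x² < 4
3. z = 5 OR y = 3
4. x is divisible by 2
Yes

Take x = 0, y = 3, z = 2. Substituting into each constraint:
  (1) 3(0) + 3(3) + 2(2) = 13 ✓
  (2) x² = (0)² = 0, and 0 < 4 ✓
  (3) y = 3, target 3 ✓ (second branch holds)
  (4) 0 = 2 × 0, remainder 0 ✓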